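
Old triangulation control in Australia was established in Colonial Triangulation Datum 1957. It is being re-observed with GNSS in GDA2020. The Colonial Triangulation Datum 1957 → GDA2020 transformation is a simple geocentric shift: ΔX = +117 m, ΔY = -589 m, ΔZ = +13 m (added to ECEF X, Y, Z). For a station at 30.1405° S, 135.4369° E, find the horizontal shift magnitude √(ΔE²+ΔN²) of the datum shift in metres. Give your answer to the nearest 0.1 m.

At φ = -30.1405°, λ = 135.4369°: sin φ = -0.502122, cos φ = 0.864797, sin λ = 0.701694, cos λ = -0.712478.
ΔE = −sin λ·ΔX + cos λ·ΔY = −(0.701694)·(117) + (-0.712478)·(-589) = 337.55 m.
ΔN = −sin φ cos λ·ΔX − sin φ sin λ·ΔY + cos φ·ΔZ = −(-0.502122)(-0.712478)(117) − (-0.502122)(0.701694)(-589) + (0.864797)(13) = -238.14 m.
Horizontal magnitude = √(ΔE² + ΔN²) = √(337.55² + (-238.14)²) = 413.10 m.

413.1 m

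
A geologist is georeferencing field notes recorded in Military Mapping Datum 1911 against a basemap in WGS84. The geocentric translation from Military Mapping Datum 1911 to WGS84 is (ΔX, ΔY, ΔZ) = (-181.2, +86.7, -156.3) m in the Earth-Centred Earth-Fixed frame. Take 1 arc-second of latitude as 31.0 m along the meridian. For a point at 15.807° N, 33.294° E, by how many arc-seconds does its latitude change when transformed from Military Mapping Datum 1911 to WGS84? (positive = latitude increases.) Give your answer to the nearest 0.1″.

sin φ = 0.272398, cos φ = 0.962185, sin λ = 0.548935, cos λ = 0.835865.
North component: ΔN = −sin φ cos λ·ΔX − sin φ sin λ·ΔY + cos φ·ΔZ = −(0.272398)(0.835865)(-181.2) − (0.272398)(0.548935)(86.7) + (0.962185)(-156.3) = -122.10 m.
1° of latitude spans 3600 × 31.00 = 111600 m, so Δφ = -122.10 / 111600 × 3600 = -3.939″.

Δφ = -3.9″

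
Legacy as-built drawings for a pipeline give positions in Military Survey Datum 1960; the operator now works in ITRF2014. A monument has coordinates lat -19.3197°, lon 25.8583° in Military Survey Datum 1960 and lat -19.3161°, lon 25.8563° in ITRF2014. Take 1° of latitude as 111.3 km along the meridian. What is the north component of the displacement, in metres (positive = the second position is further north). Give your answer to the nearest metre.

Δφ = -19.3161° − -19.3197° = +0.0036°; Δλ = 25.8563° − 25.8583° = -0.0020°.
ΔN = Δφ × 111300 = 400.7 m; ΔE = Δλ × 111300 × cos(-19.3197°) = -0.0020 × 111300 × 0.943687 = -210.1 m.

ΔN = 401 m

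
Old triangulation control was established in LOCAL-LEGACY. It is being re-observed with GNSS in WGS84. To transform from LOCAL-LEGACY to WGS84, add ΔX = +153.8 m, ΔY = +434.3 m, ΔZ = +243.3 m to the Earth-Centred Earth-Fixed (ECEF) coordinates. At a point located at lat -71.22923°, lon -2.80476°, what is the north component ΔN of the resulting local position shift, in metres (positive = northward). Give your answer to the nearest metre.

The local north axis is (−sin φ cos λ, −sin φ sin λ, cos φ), giving ΔN = 145.445 − 20.121 + 78.290 = 203.61 m.

ΔN = 204 m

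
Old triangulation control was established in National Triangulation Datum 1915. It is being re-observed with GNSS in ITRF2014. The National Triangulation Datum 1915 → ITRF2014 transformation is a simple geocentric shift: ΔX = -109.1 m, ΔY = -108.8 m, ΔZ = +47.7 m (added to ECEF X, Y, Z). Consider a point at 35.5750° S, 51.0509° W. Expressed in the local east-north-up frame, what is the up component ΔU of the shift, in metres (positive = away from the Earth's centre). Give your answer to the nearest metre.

ΔU = -15 m

At φ = -35.5750°, λ = -51.0509°: sin φ = -0.581768, cos φ = 0.813355, sin λ = -0.777705, cos λ = 0.628630.
ΔU = cos φ cos λ·ΔX + cos φ sin λ·ΔY + sin φ·ΔZ = (0.813355)(0.628630)(-109.1) + (0.813355)(-0.777705)(-108.8) + (-0.581768)(47.7) = -14.71 m.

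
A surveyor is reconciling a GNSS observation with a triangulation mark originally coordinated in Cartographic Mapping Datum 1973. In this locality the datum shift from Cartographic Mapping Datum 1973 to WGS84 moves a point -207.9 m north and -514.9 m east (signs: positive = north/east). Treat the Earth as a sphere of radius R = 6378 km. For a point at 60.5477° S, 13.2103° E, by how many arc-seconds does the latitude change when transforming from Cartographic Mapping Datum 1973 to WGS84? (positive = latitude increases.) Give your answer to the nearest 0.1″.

Δφ = -6.7″

On a sphere of radius R, 1 rad of latitude = R, so Δφ = ΔN / R = -207.9 / 6378000 = -3.2596e-05 rad = -6.723″.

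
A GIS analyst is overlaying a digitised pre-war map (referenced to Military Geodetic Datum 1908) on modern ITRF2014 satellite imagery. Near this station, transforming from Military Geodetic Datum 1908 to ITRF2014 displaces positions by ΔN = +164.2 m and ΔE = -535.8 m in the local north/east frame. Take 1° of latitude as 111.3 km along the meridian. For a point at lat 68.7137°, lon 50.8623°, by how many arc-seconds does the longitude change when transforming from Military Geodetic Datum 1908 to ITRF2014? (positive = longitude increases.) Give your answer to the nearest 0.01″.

Δλ = -47.74″

At latitude 68.7137°, cos φ = 0.363028.
1° of longitude at this latitude = 111.3 × cos φ = 40.41 km, so Δλ = -535.8 / 40405.1 = -0.0132607° = -47.739″.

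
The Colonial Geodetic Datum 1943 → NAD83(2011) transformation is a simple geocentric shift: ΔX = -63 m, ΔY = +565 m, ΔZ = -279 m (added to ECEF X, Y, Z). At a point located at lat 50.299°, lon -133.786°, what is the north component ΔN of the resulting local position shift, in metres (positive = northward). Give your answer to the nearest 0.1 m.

ΔN = 102.1 m

At φ = 50.299°, λ = -133.786°: sin φ = 0.769388, cos φ = 0.638781, sin λ = -0.721929, cos λ = -0.691967.
ΔN = −sin φ cos λ·ΔX − sin φ sin λ·ΔY + cos φ·ΔZ = −(0.769388)(-0.691967)(-63) − (0.769388)(-0.721929)(565) + (0.638781)(-279) = 102.07 m.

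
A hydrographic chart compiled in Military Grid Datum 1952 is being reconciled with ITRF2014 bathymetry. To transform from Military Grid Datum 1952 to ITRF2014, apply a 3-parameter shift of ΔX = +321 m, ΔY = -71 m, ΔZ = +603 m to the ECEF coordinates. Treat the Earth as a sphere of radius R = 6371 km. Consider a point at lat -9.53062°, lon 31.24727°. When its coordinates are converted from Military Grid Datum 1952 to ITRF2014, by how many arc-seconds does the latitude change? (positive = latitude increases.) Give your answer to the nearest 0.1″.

sin φ = -0.165575, cos φ = 0.986197, sin λ = 0.518733, cos λ = 0.854937.
North component: ΔN = −sin φ cos λ·ΔX − sin φ sin λ·ΔY + cos φ·ΔZ = −(-0.165575)(0.854937)(321) − (-0.165575)(0.518733)(-71) + (0.986197)(603) = 634.02 m.
1° of latitude spans πR/180 = 111195 m, so Δφ = 634.02 / 111195 × 3600 = 20.527″.

Δφ = 20.5″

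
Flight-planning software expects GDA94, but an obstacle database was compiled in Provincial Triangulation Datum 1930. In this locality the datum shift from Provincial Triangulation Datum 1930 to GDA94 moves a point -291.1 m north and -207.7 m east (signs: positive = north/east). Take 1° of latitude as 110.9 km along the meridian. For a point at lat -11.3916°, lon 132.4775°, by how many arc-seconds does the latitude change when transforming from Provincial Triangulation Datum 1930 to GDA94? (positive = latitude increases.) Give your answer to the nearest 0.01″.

Δφ = -9.45″

1° of latitude = 110.9 km, so Δφ = -291.1 / 110900 = -0.0026249° = -9.450″.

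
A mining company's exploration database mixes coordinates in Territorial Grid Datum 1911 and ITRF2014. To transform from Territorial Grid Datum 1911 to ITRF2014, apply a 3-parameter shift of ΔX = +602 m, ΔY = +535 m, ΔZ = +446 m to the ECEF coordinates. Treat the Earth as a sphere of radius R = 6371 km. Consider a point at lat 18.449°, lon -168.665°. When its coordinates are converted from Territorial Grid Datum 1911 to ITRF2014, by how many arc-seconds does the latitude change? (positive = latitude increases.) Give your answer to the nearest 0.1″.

sin φ = 0.316460, cos φ = 0.948606, sin λ = -0.196545, cos λ = -0.980495.
North component: ΔN = −sin φ cos λ·ΔX − sin φ sin λ·ΔY + cos φ·ΔZ = −(0.316460)(-0.980495)(602) − (0.316460)(-0.196545)(535) + (0.948606)(446) = 643.15 m.
1° of latitude spans πR/180 = 111195 m, so Δφ = 643.15 / 111195 × 3600 = 20.822″.

Δφ = 20.8″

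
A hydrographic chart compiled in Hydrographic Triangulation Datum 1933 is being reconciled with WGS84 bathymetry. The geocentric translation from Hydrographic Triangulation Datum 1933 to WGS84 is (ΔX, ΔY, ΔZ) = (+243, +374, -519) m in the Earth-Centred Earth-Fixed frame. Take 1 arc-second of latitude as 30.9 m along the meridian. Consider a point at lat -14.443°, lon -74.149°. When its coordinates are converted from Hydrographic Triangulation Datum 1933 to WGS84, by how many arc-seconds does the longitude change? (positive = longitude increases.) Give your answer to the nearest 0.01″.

Δλ = 11.23″

sin φ = -0.249417, cos φ = 0.968396, sin λ = -0.961975, cos λ = 0.273137.
East component: ΔE = −sin λ·ΔX + cos λ·ΔY = −(-0.961975)(243) + (0.273137)(374) = 335.91 m.
1° of latitude spans 3600 × 30.90 = 111240 m; at latitude φ, 1° of longitude spans that × cos φ = 107724.4 m, so Δλ = 335.91 / 107724.4 × 3600 = 11.226″.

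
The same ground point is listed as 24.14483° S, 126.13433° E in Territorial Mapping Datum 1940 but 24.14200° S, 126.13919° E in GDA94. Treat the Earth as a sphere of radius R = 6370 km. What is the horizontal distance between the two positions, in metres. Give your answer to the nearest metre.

Δφ = -24.14200° − -24.14483° = +0.00283°; Δλ = 126.13919° − 126.13433° = +0.00486°.
1° along a meridian = πR/180 = 111177 m.
ΔN = Δφ × 111177 = 314.6 m; ΔE = Δλ × 111177 × cos(-24.14483°) = +0.00486 × 111177 × 0.912514 = 493.1 m.
Distance = √(ΔE² + ΔN²) = √(493.1² + 314.6²) = 584.9 m.

585 m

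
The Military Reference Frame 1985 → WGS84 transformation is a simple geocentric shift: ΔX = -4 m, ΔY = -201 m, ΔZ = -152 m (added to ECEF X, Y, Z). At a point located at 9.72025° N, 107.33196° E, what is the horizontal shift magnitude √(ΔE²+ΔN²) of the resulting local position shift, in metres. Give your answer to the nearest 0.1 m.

At φ = 9.72025°, λ = 107.33196°: sin φ = 0.168838, cos φ = 0.985644, sin λ = 0.954595, cos λ = -0.297907.
ΔE = −sin λ·ΔX + cos λ·ΔY = −(0.954595)·(-4) + (-0.297907)·(-201) = 63.70 m.
ΔN = −sin φ cos λ·ΔX − sin φ sin λ·ΔY + cos φ·ΔZ = −(0.168838)(-0.297907)(-4) − (0.168838)(0.954595)(-201) + (0.985644)(-152) = -117.62 m.
Horizontal magnitude = √(ΔE² + ΔN²) = √(63.70² + (-117.62)²) = 133.76 m.

133.8 m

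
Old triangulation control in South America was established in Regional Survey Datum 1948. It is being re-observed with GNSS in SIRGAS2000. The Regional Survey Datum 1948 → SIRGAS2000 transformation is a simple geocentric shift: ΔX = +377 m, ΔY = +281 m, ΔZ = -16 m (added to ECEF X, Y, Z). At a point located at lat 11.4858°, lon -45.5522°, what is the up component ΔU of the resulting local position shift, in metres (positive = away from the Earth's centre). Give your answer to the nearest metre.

ΔU = 59 m

The local up (radial) axis is (cos φ cos λ, cos φ sin λ, sin φ), giving ΔU = 258.711 − 196.585 − 3.186 = 58.94 m.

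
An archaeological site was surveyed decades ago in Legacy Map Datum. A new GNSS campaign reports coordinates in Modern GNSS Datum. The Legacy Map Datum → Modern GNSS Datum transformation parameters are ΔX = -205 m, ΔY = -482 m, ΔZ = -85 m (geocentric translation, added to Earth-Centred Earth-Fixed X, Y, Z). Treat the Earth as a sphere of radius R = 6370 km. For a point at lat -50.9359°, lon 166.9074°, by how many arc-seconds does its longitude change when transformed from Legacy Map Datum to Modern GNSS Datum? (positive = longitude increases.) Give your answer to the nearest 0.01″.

sin φ = -0.776441, cos φ = 0.630189, sin λ = 0.226526, cos λ = -0.974005.
East component: ΔE = −sin λ·ΔX + cos λ·ΔY = −(0.226526)(-205) + (-0.974005)(-482) = 515.91 m.
1° of latitude spans πR/180 = 111177 m; at latitude φ, 1° of longitude spans that × cos φ = 70062.9 m, so Δλ = 515.91 / 70062.9 × 3600 = 26.509″.

Δλ = 26.51″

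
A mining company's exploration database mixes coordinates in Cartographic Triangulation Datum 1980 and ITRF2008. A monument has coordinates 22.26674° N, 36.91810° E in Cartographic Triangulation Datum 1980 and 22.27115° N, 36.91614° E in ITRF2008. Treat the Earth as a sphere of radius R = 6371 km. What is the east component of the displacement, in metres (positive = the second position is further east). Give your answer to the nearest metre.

ΔE = -202 m

Δφ = 22.27115° − 22.26674° = +0.00441°; Δλ = 36.91614° − 36.91810° = -0.00196°.
1° along a meridian = πR/180 = 111195 m.
ΔN = Δφ × 111195 = 490.4 m; ΔE = Δλ × 111195 × cos(22.26674°) = -0.00196 × 111195 × 0.925430 = -201.7 m.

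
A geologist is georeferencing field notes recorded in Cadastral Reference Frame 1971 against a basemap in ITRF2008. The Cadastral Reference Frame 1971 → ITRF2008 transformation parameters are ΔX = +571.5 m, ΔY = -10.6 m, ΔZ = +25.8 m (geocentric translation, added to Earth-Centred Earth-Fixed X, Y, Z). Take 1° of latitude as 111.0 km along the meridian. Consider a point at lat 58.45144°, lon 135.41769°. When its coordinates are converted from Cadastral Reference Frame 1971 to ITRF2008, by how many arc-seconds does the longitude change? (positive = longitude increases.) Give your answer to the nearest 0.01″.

sin φ = 0.852197, cos φ = 0.523221, sin λ = 0.701933, cos λ = -0.712243.
East component: ΔE = −sin λ·ΔX + cos λ·ΔY = −(0.701933)(571.5) + (-0.712243)(-10.6) = -393.61 m.
1° of latitude spans 111000 m; at latitude φ, 1° of longitude spans that × cos φ = 58077.5 m, so Δλ = -393.61 / 58077.5 × 3600 = -24.398″.

Δλ = -24.40″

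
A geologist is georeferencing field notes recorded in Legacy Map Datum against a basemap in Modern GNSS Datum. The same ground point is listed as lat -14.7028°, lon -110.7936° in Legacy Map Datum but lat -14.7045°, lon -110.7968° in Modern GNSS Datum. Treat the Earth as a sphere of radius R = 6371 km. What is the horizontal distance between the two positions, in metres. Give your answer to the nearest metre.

393 m

Δφ = -14.7045° − -14.7028° = -0.0017°; Δλ = -110.7968° − -110.7936° = -0.0032°.
1° along a meridian = πR/180 = 111195 m.
ΔN = Δφ × 111195 = -189.0 m; ΔE = Δλ × 111195 × cos(-14.7028°) = -0.0032 × 111195 × 0.967255 = -344.2 m.
Distance = √(ΔE² + ΔN²) = √((-344.2)² + (-189.0)²) = 392.7 m.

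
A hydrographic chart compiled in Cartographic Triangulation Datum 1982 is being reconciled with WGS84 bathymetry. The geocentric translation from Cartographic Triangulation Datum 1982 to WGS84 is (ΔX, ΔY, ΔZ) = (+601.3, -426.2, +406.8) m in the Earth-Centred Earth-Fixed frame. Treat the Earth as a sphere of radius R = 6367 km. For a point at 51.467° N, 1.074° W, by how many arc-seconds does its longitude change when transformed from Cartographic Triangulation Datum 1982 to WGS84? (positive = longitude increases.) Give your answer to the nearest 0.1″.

Δλ = -21.6″

sin φ = 0.782249, cos φ = 0.622965, sin λ = -0.018744, cos λ = 0.999824.
East component: ΔE = −sin λ·ΔX + cos λ·ΔY = −(-0.018744)(601.3) + (0.999824)(-426.2) = -414.85 m.
1° of latitude spans πR/180 = 111125 m; at latitude φ, 1° of longitude spans that × cos φ = 69227.1 m, so Δλ = -414.85 / 69227.1 × 3600 = -21.574″.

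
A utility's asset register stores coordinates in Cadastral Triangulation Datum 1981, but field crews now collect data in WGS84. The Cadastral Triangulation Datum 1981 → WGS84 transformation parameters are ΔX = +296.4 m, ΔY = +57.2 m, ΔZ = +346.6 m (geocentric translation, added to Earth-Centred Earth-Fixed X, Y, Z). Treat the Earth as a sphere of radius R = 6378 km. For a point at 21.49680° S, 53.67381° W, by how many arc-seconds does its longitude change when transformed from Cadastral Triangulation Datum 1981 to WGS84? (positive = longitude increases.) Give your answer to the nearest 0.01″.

sin φ = -0.366449, cos φ = 0.930438, sin λ = -0.805658, cos λ = 0.592382.
East component: ΔE = −sin λ·ΔX + cos λ·ΔY = −(-0.805658)(296.4) + (0.592382)(57.2) = 272.68 m.
1° of latitude spans πR/180 = 111317 m; at latitude φ, 1° of longitude spans that × cos φ = 103573.7 m, so Δλ = 272.68 / 103573.7 × 3600 = 9.478″.

Δλ = 9.48″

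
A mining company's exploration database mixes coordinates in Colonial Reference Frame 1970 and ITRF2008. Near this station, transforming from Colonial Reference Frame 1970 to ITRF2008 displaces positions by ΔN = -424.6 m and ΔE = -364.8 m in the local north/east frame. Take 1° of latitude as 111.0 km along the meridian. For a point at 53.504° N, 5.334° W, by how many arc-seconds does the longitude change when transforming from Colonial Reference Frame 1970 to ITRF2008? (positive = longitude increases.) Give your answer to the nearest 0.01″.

At latitude 53.504°, cos φ = 0.594767.
1° of longitude at this latitude = 111.0 × cos φ = 66.02 km, so Δλ = -364.8 / 66019.1 = -0.0055257° = -19.892″.

Δλ = -19.89″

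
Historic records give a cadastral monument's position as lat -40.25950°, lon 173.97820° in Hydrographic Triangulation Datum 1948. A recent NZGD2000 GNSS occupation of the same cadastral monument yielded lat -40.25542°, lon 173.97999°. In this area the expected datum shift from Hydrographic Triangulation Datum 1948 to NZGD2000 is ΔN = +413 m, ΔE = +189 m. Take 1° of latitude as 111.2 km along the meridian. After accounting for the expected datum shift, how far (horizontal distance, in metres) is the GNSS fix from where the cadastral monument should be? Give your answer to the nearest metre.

55 m

Observed coordinate differences: Δφ = +0.00408°, Δλ = +0.00179°.
Converting to metres (1° lat = 111200 m, cos φ = 0.763125): observed ΔN = 453.7 m, observed ΔE = 151.9 m.
Subtracting the expected shift leaves a residual of 453.7 − (413) = 40.7 m north and 151.9 − (189) = -37.1 m east.
Residual distance = √(40.7² + (-37.1)²) = 55.1 m.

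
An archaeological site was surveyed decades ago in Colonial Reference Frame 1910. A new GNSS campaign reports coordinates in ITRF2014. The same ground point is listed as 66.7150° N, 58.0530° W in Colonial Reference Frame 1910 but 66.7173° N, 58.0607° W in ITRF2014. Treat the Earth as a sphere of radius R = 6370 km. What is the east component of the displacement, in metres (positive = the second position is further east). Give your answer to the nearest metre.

Δφ = 66.7173° − 66.7150° = +0.0023°; Δλ = -58.0607° − -58.0530° = -0.0077°.
1° along a meridian = πR/180 = 111177 m.
ΔN = Δφ × 111177 = 255.7 m; ΔE = Δλ × 111177 × cos(66.7150°) = -0.0077 × 111177 × 0.395305 = -338.4 m.

ΔE = -338 m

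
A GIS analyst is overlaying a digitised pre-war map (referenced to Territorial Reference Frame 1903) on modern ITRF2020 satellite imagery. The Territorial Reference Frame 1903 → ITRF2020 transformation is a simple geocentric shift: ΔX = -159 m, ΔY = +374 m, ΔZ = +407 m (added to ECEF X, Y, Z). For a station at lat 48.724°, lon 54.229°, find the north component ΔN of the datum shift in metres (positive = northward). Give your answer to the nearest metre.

ΔN = 110 m

The local north axis is (−sin φ cos λ, −sin φ sin λ, cos φ), giving ΔN = 69.850 − 228.054 + 268.493 = 110.29 m.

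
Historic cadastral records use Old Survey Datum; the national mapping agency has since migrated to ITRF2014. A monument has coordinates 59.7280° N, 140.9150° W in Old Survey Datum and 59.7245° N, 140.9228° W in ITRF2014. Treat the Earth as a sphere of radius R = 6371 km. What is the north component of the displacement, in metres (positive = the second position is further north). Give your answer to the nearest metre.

Δφ = 59.7245° − 59.7280° = -0.0035°; Δλ = -140.9228° − -140.9150° = -0.0078°.
1° along a meridian = πR/180 = 111195 m.
ΔN = Δφ × 111195 = -389.2 m; ΔE = Δλ × 111195 × cos(59.7280°) = -0.0078 × 111195 × 0.504106 = -437.2 m.

ΔN = -389 m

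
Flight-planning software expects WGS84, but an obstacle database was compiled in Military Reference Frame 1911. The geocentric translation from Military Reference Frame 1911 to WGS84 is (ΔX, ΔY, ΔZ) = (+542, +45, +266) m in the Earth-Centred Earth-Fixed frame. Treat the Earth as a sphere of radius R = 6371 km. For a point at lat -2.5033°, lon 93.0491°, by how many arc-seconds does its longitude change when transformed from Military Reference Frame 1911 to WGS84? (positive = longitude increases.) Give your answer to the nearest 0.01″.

Δλ = -17.62″

sin φ = -0.043677, cos φ = 0.999046, sin λ = 0.998584, cos λ = -0.053192.
East component: ΔE = −sin λ·ΔX + cos λ·ΔY = −(0.998584)(542) + (-0.053192)(45) = -543.63 m.
1° of latitude spans πR/180 = 111195 m; at latitude φ, 1° of longitude spans that × cos φ = 111088.8 m, so Δλ = -543.63 / 111088.8 × 3600 = -17.617″.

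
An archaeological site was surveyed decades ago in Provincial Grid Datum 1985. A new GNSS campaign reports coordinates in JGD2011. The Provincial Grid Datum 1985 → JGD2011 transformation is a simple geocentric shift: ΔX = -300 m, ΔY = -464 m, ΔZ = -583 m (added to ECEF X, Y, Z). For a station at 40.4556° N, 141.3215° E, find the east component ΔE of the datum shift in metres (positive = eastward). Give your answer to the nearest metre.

ΔE = 550 m

At φ = 40.4556°, λ = 141.3215°: sin φ = 0.648859, cos φ = 0.760909, sin λ = 0.624950, cos λ = -0.780665.
ΔE = −sin λ·ΔX + cos λ·ΔY = −(0.624950)·(-300) + (-0.780665)·(-464) = 549.71 m.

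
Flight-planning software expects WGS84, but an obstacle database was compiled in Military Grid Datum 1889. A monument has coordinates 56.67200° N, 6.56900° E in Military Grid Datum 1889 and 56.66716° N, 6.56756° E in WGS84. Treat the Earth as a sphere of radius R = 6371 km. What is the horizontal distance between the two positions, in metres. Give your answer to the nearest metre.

545 m

Δφ = 56.66716° − 56.67200° = -0.00484°; Δλ = 6.56756° − 6.56900° = -0.00144°.
1° along a meridian = πR/180 = 111195 m.
ΔN = Δφ × 111195 = -538.2 m; ΔE = Δλ × 111195 × cos(56.67200°) = -0.00144 × 111195 × 0.549431 = -88.0 m.
Distance = √(ΔE² + ΔN²) = √((-88.0)² + (-538.2)²) = 545.3 m.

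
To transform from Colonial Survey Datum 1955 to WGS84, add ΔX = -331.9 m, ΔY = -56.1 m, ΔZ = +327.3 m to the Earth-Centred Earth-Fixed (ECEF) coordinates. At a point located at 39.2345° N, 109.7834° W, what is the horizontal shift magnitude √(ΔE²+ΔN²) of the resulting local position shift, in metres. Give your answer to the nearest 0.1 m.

At φ = 39.2345°, λ = -109.7834°: sin φ = 0.632496, cos φ = 0.774564, sin λ = -0.940979, cos λ = -0.338465.
ΔE = −sin λ·ΔX + cos λ·ΔY = −(-0.940979)·(-331.9) + (-0.338465)·(-56.1) = -293.32 m.
ΔN = −sin φ cos λ·ΔX − sin φ sin λ·ΔY + cos φ·ΔZ = −(0.632496)(-0.338465)(-331.9) − (0.632496)(-0.940979)(-56.1) + (0.774564)(327.3) = 149.07 m.
Horizontal magnitude = √(ΔE² + ΔN²) = √((-293.32)² + 149.07²) = 329.03 m.

329.0 m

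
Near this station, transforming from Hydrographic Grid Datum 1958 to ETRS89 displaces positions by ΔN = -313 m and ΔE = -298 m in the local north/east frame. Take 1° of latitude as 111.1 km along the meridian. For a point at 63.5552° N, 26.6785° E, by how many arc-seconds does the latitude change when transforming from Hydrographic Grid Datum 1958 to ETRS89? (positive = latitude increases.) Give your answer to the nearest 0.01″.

1° of latitude = 111.1 km, so Δφ = -313.0 / 111100 = -0.0028173° = -10.142″.

Δφ = -10.14″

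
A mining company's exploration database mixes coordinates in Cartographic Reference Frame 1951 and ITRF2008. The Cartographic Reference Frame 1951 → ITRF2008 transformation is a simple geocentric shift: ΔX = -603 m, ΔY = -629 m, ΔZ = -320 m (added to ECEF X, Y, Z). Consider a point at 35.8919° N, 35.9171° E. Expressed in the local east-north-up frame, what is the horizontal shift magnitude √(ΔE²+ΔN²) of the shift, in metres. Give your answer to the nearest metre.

289 m

At φ = 35.8919°, λ = 35.9171°: sin φ = 0.586258, cos φ = 0.810125, sin λ = 0.586614, cos λ = 0.809867.
ΔE = −sin λ·ΔX + cos λ·ΔY = −(0.586614)·(-603) + (0.809867)·(-629) = -155.68 m.
ΔN = −sin φ cos λ·ΔX − sin φ sin λ·ΔY + cos φ·ΔZ = −(0.586258)(0.809867)(-603) − (0.586258)(0.586614)(-629) + (0.810125)(-320) = 243.38 m.
Horizontal magnitude = √(ΔE² + ΔN²) = √((-155.68)² + 243.38²) = 288.91 m.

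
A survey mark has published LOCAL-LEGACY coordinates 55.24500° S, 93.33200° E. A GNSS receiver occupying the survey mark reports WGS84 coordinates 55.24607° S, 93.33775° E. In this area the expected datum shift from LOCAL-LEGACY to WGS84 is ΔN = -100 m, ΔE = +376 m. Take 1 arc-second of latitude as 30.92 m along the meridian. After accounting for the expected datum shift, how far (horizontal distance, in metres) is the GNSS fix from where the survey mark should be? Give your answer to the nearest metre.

Observed coordinate differences: Δφ = -0.00107°, Δλ = +0.00575°.
Converting to metres (1° lat = 111312 m, cos φ = 0.570068): observed ΔN = -119.1 m, observed ΔE = 364.9 m.
Subtracting the expected shift leaves a residual of -119.1 − (-100) = -19.1 m north and 364.9 − (376) = -11.1 m east.
Residual distance = √((-19.1)² + (-11.1)²) = 22.1 m.

22 m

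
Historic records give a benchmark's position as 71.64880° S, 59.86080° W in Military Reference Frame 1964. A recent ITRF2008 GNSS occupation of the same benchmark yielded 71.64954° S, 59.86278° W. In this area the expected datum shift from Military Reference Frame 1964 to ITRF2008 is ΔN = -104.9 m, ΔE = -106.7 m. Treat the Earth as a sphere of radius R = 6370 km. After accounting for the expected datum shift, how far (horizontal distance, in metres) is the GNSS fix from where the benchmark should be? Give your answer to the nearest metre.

Observed coordinate differences: Δφ = -0.00074°, Δλ = -0.00198°.
Converting to metres (1° lat = 111177 m, cos φ = 0.314841): observed ΔN = -82.3 m, observed ΔE = -69.3 m.
Subtracting the expected shift leaves a residual of -82.3 − (-104.9) = 22.6 m north and -69.3 − (-106.7) = 37.4 m east.
Residual distance = √(22.6² + 37.4²) = 43.7 m.

44 m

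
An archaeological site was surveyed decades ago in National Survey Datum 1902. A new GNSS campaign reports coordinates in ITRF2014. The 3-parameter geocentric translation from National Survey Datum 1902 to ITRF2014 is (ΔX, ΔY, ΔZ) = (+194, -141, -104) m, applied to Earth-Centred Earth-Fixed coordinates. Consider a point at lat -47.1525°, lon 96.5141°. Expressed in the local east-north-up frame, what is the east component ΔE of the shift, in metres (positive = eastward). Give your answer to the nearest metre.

ΔE = -177 m

At φ = -47.1525°, λ = 96.5141°: sin φ = -0.733166, cos φ = 0.680049, sin λ = 0.993544, cos λ = -0.113448.
ΔE = −sin λ·ΔX + cos λ·ΔY = −(0.993544)·(194) + (-0.113448)·(-141) = -176.75 m.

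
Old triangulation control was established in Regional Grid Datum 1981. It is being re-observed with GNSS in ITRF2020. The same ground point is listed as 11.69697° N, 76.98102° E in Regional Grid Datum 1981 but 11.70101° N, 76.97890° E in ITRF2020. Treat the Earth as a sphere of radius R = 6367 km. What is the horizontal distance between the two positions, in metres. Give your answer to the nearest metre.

505 m

Δφ = 11.70101° − 11.69697° = +0.00404°; Δλ = 76.97890° − 76.98102° = -0.00212°.
1° along a meridian = πR/180 = 111125 m.
ΔN = Δφ × 111125 = 448.9 m; ΔE = Δλ × 111125 × cos(11.69697°) = -0.00212 × 111125 × 0.979234 = -230.7 m.
Distance = √(ΔE² + ΔN²) = √((-230.7)² + 448.9²) = 504.7 m.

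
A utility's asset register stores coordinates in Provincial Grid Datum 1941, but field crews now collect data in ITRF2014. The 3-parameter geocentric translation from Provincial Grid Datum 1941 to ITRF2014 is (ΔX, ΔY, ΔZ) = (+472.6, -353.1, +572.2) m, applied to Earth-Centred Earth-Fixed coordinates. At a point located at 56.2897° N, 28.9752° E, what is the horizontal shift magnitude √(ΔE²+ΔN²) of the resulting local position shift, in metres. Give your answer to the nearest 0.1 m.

The local east axis at (φ, λ) is (−sin λ, cos λ, 0), so ΔE = −sin(28.9752°)·472.6 + cos(28.9752°)·(-353.1) = -537.84 m.
The local north axis is (−sin φ cos λ, −sin φ sin λ, cos φ), giving ΔN = -343.926 + 142.291 + 317.568 = 115.93 m.
Horizontal magnitude = √(ΔE² + ΔN²) = √((-537.84)² + 115.93²) = 550.20 m.

550.2 m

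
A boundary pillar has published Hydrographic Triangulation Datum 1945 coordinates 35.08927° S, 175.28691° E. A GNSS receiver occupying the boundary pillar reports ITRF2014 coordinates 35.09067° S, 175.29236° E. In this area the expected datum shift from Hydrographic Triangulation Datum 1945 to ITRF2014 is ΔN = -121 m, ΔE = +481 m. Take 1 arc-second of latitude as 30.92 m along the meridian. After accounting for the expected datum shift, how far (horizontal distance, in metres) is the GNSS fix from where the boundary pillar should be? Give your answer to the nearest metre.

38 m

Observed coordinate differences: Δφ = -0.00140°, Δλ = +0.00545°.
Converting to metres (1° lat = 111312 m, cos φ = 0.818257): observed ΔN = -155.8 m, observed ΔE = 496.4 m.
Subtracting the expected shift leaves a residual of -155.8 − (-121) = -34.8 m north and 496.4 − (481) = 15.4 m east.
Residual distance = √((-34.8)² + 15.4²) = 38.1 m.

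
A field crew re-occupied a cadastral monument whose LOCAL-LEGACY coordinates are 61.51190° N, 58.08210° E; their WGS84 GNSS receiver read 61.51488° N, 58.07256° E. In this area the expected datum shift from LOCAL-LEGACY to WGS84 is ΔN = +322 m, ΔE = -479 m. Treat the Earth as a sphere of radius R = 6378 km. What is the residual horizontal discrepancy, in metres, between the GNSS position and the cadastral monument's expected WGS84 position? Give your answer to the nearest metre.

29 m

Observed coordinate differences: Δφ = +0.00298°, Δλ = -0.00954°.
Converting to metres (1° lat = 111317 m, cos φ = 0.476976): observed ΔN = 331.7 m, observed ΔE = -506.5 m.
Subtracting the expected shift leaves a residual of 331.7 − (322) = 9.7 m north and -506.5 − (-479) = -27.5 m east.
Residual distance = √(9.7² + (-27.5)²) = 29.2 m.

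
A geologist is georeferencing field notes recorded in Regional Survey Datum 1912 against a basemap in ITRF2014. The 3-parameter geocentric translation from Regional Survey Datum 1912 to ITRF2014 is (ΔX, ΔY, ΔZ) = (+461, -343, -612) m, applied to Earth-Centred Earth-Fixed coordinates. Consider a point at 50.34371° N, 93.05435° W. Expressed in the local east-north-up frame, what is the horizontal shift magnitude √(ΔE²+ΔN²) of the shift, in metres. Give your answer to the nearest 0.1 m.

795.5 m

At φ = 50.34371°, λ = -93.05435°: sin φ = 0.769887, cos φ = 0.638181, sin λ = -0.998579, cos λ = -0.053283.
ΔE = −sin λ·ΔX + cos λ·ΔY = −(-0.998579)·(461) + (-0.053283)·(-343) = 478.62 m.
ΔN = −sin φ cos λ·ΔX − sin φ sin λ·ΔY + cos φ·ΔZ = −(0.769887)(-0.053283)(461) − (0.769887)(-0.998579)(-343) + (0.638181)(-612) = -635.35 m.
Horizontal magnitude = √(ΔE² + ΔN²) = √(478.62² + (-635.35)²) = 795.46 m.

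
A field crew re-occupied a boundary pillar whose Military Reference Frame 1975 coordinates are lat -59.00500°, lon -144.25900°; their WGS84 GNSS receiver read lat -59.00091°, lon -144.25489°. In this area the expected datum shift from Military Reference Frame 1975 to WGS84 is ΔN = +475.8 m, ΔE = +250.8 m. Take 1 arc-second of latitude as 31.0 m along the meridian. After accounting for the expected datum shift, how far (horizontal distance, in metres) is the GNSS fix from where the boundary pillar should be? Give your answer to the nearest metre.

Observed coordinate differences: Δφ = +0.00409°, Δλ = +0.00411°.
Converting to metres (1° lat = 111600 m, cos φ = 0.514963): observed ΔN = 456.4 m, observed ΔE = 236.2 m.
Subtracting the expected shift leaves a residual of 456.4 − (475.8) = -19.4 m north and 236.2 − (250.8) = -14.6 m east.
Residual distance = √((-19.4)² + (-14.6)²) = 24.2 m.

24 m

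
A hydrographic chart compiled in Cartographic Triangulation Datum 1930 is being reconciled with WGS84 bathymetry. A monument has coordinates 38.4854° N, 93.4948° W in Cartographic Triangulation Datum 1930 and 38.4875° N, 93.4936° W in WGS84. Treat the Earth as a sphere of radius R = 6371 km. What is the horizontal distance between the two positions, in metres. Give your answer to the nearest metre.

Δφ = 38.4875° − 38.4854° = +0.0021°; Δλ = -93.4936° − -93.4948° = +0.0012°.
1° along a meridian = πR/180 = 111195 m.
ΔN = Δφ × 111195 = 233.5 m; ΔE = Δλ × 111195 × cos(38.4854°) = +0.0012 × 111195 × 0.782767 = 104.4 m.
Distance = √(ΔE² + ΔN²) = √(104.4² + 233.5²) = 255.8 m.

256 m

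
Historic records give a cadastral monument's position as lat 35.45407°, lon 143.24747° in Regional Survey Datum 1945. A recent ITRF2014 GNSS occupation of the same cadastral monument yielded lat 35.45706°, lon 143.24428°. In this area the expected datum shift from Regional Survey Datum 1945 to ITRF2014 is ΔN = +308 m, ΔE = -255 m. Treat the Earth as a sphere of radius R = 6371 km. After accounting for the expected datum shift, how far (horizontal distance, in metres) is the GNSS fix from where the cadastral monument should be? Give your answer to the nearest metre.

42 m

Observed coordinate differences: Δφ = +0.00299°, Δλ = -0.00319°.
Converting to metres (1° lat = 111195 m, cos φ = 0.814581): observed ΔN = 332.5 m, observed ΔE = -288.9 m.
Subtracting the expected shift leaves a residual of 332.5 − (308) = 24.5 m north and -288.9 − (-255) = -33.9 m east.
Residual distance = √(24.5² + (-33.9)²) = 41.8 m.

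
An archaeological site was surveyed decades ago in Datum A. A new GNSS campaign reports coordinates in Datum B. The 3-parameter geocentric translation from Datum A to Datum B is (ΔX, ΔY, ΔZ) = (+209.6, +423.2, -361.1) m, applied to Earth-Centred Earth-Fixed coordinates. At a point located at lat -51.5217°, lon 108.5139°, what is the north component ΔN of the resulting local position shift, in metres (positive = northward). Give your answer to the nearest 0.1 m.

ΔN = 37.4 m

The local north axis is (−sin φ cos λ, −sin φ sin λ, cos φ), giving ΔN = -52.102 + 314.154 − 224.683 = 37.37 m.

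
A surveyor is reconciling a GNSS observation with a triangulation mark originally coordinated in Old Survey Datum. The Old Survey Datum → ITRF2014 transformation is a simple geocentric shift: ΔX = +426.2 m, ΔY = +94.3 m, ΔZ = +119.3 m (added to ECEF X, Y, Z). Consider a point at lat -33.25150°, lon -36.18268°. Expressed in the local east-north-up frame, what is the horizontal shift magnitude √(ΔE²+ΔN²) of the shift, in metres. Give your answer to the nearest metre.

At φ = -33.25150°, λ = -36.18268°: sin φ = -0.548315, cos φ = 0.836272, sin λ = -0.590362, cos λ = 0.807139.
ΔE = −sin λ·ΔX + cos λ·ΔY = −(-0.590362)·(426.2) + (0.807139)·(94.3) = 327.73 m.
ΔN = −sin φ cos λ·ΔX − sin φ sin λ·ΔY + cos φ·ΔZ = −(-0.548315)(0.807139)(426.2) − (-0.548315)(-0.590362)(94.3) + (0.836272)(119.3) = 257.86 m.
Horizontal magnitude = √(ΔE² + ΔN²) = √(327.73² + 257.86²) = 417.01 m.

417 m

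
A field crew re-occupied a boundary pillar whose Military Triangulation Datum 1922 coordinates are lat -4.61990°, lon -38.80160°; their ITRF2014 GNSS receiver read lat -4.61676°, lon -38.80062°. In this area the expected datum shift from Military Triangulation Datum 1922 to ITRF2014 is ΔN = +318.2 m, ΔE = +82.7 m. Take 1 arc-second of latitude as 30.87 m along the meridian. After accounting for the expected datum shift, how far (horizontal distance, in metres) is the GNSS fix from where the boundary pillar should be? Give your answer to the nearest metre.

40 m

Observed coordinate differences: Δφ = +0.00314°, Δλ = +0.00098°.
Converting to metres (1° lat = 111132 m, cos φ = 0.996751): observed ΔN = 349.0 m, observed ΔE = 108.6 m.
Subtracting the expected shift leaves a residual of 349.0 − (318.2) = 30.8 m north and 108.6 − (82.7) = 25.9 m east.
Residual distance = √(30.8² + 25.9²) = 40.2 m.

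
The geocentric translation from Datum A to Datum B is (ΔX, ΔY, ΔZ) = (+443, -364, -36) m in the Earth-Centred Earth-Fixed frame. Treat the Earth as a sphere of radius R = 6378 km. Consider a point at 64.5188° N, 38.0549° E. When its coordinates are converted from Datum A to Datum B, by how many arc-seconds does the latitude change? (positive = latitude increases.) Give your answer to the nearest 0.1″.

sin φ = 0.902726, cos φ = 0.430215, sin λ = 0.616416, cos λ = 0.787420.
North component: ΔN = −sin φ cos λ·ΔX − sin φ sin λ·ΔY + cos φ·ΔZ = −(0.902726)(0.787420)(443) − (0.902726)(0.616416)(-364) + (0.430215)(-36) = -127.83 m.
1° of latitude spans πR/180 = 111317 m, so Δφ = -127.83 / 111317 × 3600 = -4.134″.

Δφ = -4.1″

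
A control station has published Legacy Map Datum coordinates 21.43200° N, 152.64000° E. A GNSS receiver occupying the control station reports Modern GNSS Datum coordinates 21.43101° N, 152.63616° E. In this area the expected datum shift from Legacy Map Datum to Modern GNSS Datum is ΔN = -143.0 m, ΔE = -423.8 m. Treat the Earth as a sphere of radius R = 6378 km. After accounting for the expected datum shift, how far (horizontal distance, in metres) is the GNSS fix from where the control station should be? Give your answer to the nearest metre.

Observed coordinate differences: Δφ = -0.00099°, Δλ = -0.00384°.
Converting to metres (1° lat = 111317 m, cos φ = 0.930852): observed ΔN = -110.2 m, observed ΔE = -397.9 m.
Subtracting the expected shift leaves a residual of -110.2 − (-143.0) = 32.8 m north and -397.9 − (-423.8) = 25.9 m east.
Residual distance = √(32.8² + 25.9²) = 41.8 m.

42 m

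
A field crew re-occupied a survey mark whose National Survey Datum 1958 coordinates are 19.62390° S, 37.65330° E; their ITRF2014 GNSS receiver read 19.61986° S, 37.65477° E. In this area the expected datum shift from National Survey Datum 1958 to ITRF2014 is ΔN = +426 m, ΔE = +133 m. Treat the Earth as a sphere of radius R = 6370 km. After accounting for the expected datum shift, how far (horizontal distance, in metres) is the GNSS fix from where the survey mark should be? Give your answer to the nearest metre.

31 m

Observed coordinate differences: Δφ = +0.00404°, Δλ = +0.00147°.
Converting to metres (1° lat = 111177 m, cos φ = 0.941917): observed ΔN = 449.2 m, observed ΔE = 153.9 m.
Subtracting the expected shift leaves a residual of 449.2 − (426) = 23.2 m north and 153.9 − (133) = 20.9 m east.
Residual distance = √(23.2² + 20.9²) = 31.2 m.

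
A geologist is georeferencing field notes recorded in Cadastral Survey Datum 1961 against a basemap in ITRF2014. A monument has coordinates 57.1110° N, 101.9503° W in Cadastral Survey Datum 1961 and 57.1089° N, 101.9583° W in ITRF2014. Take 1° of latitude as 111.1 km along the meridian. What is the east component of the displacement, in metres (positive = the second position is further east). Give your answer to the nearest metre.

Δφ = 57.1089° − 57.1110° = -0.0021°; Δλ = -101.9583° − -101.9503° = -0.0080°.
ΔN = Δφ × 111100 = -233.3 m; ΔE = Δλ × 111100 × cos(57.1110°) = -0.0080 × 111100 × 0.543013 = -482.6 m.

ΔE = -483 m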